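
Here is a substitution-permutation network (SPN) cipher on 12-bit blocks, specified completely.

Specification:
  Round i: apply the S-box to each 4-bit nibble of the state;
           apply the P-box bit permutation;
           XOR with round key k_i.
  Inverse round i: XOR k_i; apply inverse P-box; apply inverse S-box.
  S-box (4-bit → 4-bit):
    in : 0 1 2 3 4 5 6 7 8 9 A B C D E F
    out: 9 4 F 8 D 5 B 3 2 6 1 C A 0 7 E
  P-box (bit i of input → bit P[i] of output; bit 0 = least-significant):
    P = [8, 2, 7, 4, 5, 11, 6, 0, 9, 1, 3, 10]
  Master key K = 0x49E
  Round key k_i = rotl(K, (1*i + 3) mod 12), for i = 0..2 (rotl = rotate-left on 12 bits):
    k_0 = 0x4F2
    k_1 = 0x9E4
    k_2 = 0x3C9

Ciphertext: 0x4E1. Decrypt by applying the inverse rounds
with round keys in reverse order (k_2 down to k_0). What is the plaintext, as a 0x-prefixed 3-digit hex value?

0xA27

s_0 = ciphertext = 0x4E1
s_1 = InvRound(s_0, k_2) = 0x4AA
s_2 = InvRound(s_1, k_1) = 0xF97
s_3 = InvRound(s_2, k_0) = 0xA27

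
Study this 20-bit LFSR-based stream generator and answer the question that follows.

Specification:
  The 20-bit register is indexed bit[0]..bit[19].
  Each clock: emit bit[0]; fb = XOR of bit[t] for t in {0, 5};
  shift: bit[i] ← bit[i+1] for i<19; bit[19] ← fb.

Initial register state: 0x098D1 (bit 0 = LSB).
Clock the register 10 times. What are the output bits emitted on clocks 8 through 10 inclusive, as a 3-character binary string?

100

reg_0 = 0x098D1
clock 1: out=1, reg = 0x84C68
clock 2: out=0, reg = 0xC2634
clock 3: out=0, reg = 0xE131A
clock 4: out=0, reg = 0x7098D
clock 5: out=1, reg = 0xB84C6
clock 6: out=0, reg = 0x5C263
clock 7: out=1, reg = 0x2E131
clock 8: out=1, reg = 0x17098
clock 9: out=0, reg = 0x0B84C
clock 10: out=0, reg = 0x05C26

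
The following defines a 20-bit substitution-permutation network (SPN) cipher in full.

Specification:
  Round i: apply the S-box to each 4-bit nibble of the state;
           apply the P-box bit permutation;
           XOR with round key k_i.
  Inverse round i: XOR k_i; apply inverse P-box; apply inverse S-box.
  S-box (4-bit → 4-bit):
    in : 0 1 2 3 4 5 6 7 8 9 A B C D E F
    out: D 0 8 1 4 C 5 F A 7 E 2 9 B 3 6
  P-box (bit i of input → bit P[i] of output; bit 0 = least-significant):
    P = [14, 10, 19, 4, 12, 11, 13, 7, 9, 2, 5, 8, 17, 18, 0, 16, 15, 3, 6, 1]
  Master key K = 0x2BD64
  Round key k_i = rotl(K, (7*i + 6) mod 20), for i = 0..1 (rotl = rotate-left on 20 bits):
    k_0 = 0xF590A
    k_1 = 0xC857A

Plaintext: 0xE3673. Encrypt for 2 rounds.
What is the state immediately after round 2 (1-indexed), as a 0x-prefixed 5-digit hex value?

s_0 = plaintext = 0xE3673
s_1 = Round(s_0, k_0) = 0xDA3A2
s_2 = Round(s_1, k_1) = 0x92FE1

0x92FE1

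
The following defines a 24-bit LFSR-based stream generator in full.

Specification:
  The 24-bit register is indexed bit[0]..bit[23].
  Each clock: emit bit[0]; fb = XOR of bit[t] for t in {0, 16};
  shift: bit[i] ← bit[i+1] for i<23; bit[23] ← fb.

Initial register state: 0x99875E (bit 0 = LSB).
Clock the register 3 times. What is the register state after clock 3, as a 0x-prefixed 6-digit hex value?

0xF330EB

reg_0 = 0x99875E
clock 1: out=0, reg = 0xCCC3AF
clock 2: out=1, reg = 0xE661D7
clock 3: out=1, reg = 0xF330EB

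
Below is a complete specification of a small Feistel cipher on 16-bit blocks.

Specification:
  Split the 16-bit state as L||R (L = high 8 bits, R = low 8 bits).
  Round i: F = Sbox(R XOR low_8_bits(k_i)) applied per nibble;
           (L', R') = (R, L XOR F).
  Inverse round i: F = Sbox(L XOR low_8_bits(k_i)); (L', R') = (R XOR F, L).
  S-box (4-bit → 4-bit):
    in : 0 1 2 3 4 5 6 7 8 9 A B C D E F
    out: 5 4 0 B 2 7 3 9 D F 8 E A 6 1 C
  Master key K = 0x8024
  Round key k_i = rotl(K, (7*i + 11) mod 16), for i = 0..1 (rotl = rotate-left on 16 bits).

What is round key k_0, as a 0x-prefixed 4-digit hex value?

K = 0x8024
k_0 = rotl(K, (7*0+11) mod 16) = rotl(K, 11) = 0x2401

0x2401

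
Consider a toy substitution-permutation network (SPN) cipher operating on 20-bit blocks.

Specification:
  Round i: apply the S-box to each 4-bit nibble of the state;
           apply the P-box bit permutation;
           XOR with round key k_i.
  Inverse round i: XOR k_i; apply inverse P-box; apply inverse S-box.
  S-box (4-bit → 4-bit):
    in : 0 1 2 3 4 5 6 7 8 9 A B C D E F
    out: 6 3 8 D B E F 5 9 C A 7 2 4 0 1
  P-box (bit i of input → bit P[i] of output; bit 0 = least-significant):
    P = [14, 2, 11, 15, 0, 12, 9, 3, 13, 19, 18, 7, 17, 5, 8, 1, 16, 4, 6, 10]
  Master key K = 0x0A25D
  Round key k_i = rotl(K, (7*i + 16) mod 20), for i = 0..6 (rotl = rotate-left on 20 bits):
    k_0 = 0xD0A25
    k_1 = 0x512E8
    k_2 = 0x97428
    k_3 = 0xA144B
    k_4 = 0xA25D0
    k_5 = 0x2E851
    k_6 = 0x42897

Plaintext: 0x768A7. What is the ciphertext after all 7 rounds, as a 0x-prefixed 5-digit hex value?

0xBA602

s_0 = plaintext = 0x768A7
s_1 = Round(s_0, k_0) = 0xE73CF
s_2 = Round(s_1, k_1) = 0x36368
s_3 = Round(s_2, k_2) = 0xE83C3
s_4 = Round(s_3, k_3) = 0xCECC9
s_5 = Round(s_4, k_4) = 0x2BDC0
s_6 = Round(s_5, k_5) = 0x4F575
s_7 = Round(s_6, k_6) = 0xBA602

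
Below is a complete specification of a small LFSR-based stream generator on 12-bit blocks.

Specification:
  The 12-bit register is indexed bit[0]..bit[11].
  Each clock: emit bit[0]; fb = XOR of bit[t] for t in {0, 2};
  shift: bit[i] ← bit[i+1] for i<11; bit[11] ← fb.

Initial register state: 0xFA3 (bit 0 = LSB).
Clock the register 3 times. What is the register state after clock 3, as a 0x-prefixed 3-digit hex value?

reg_0 = 0xFA3
clock 1: out=1, reg = 0xFD1
clock 2: out=1, reg = 0xFE8
clock 3: out=0, reg = 0x7F4

0x7F4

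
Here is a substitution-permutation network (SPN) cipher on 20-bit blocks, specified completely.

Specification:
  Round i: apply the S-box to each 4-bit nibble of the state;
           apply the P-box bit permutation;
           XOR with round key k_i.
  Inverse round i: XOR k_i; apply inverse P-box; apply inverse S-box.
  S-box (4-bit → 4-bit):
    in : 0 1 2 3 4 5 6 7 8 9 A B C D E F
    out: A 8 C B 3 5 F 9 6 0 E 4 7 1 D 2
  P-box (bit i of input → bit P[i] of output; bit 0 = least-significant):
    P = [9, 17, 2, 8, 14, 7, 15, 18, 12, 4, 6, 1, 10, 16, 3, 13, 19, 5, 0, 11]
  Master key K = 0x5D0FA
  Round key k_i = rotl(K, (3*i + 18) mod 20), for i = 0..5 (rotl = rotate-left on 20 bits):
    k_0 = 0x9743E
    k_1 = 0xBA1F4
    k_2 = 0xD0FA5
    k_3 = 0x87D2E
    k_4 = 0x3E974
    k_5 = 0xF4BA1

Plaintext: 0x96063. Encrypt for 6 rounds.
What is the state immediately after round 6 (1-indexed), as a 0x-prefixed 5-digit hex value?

s_0 = plaintext = 0x96063
s_1 = Round(s_0, k_0) = 0xE93A4
s_2 = Round(s_1, k_1) = 0x53B67
s_3 = Round(s_2, k_2) = 0x0E864
s_4 = Round(s_3, k_3) = 0xE93D6
s_5 = Round(s_4, k_4) = 0x9B263
s_6 = Round(s_5, k_5) = 0x9886B

0x9886B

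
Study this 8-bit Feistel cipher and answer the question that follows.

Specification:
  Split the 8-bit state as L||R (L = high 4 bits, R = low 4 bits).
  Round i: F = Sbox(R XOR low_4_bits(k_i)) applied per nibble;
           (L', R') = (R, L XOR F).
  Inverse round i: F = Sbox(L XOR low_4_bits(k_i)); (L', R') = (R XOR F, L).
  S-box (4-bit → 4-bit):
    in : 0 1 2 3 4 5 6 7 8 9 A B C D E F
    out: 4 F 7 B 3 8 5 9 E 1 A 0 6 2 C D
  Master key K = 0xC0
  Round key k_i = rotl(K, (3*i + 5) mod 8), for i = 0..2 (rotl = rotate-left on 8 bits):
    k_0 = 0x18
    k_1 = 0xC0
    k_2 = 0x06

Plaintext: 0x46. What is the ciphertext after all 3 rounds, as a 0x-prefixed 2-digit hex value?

s_0 = plaintext = 0x46
s_1 = Round(s_0, k_0) = 0x68
s_2 = Round(s_1, k_1) = 0x88
s_3 = Round(s_2, k_2) = 0x84

0x84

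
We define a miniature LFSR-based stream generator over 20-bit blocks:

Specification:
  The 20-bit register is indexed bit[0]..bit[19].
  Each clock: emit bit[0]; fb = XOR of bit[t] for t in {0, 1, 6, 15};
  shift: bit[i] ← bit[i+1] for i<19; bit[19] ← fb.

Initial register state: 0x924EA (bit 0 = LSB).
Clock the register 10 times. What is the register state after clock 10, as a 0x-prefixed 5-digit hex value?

0x77A49

reg_0 = 0x924EA
clock 1: out=0, reg = 0x49275
clock 2: out=1, reg = 0xA493A
clock 3: out=0, reg = 0xD249D
clock 4: out=1, reg = 0xE924E
clock 5: out=0, reg = 0xF4927
clock 6: out=1, reg = 0x7A493
clock 7: out=1, reg = 0xBD249
clock 8: out=1, reg = 0xDE924
clock 9: out=0, reg = 0xEF492
clock 10: out=0, reg = 0x77A49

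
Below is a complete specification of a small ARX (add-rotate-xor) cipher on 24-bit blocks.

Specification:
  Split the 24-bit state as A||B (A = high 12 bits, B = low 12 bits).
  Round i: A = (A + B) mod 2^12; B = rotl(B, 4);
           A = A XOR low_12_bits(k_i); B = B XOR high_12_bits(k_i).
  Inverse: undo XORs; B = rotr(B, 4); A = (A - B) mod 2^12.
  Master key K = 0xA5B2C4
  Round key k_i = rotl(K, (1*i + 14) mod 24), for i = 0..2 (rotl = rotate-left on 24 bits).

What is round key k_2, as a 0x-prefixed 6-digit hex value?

K = 0xA5B2C4
k_0 = rotl(K, (1*0+14) mod 24) = rotl(K, 14) = 0xB1296C
k_1 = rotl(K, (1*1+14) mod 24) = rotl(K, 15) = 0x6252D9
k_2 = rotl(K, (1*2+14) mod 24) = rotl(K, 16) = 0xC4A5B2

0xC4A5B2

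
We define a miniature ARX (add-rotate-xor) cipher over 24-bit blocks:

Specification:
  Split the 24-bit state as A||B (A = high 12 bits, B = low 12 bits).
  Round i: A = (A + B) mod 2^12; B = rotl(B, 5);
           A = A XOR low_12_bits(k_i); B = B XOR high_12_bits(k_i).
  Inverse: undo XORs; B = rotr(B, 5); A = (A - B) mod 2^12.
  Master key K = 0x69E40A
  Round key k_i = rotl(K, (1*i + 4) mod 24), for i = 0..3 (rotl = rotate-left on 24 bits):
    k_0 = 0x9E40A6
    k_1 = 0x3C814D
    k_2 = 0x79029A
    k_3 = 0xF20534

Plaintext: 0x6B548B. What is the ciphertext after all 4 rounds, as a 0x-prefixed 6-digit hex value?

0x8D59B1

s_0 = plaintext = 0x6B548B
s_1 = Round(s_0, k_0) = 0xBE688D
s_2 = Round(s_1, k_1) = 0x53E279
s_3 = Round(s_2, k_2) = 0x52D8B4
s_4 = Round(s_3, k_3) = 0x8D59B1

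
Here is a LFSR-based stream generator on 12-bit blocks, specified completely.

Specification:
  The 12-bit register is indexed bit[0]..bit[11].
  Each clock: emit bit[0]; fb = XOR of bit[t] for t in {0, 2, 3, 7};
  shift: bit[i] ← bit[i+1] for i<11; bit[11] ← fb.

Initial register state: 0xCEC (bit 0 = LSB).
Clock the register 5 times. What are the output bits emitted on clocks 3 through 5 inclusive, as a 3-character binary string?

reg_0 = 0xCEC
clock 1: out=0, reg = 0xE76
clock 2: out=0, reg = 0xF3B
clock 3: out=1, reg = 0x79D
clock 4: out=1, reg = 0x3CE
clock 5: out=0, reg = 0x9E7

110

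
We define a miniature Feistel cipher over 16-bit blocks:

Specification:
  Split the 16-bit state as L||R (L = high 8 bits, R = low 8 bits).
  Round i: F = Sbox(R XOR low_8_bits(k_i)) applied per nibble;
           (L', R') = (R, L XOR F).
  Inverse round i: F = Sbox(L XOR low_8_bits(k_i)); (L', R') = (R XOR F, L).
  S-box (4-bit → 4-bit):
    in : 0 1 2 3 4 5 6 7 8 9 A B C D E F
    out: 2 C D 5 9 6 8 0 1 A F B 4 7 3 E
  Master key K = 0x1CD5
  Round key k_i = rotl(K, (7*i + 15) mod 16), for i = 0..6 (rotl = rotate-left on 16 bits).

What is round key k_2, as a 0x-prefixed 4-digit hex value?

K = 0x1CD5
k_0 = rotl(K, (7*0+15) mod 16) = rotl(K, 15) = 0x8E6A
k_1 = rotl(K, (7*1+15) mod 16) = rotl(K, 6) = 0x3547
k_2 = rotl(K, (7*2+15) mod 16) = rotl(K, 13) = 0xA39A

0xA39A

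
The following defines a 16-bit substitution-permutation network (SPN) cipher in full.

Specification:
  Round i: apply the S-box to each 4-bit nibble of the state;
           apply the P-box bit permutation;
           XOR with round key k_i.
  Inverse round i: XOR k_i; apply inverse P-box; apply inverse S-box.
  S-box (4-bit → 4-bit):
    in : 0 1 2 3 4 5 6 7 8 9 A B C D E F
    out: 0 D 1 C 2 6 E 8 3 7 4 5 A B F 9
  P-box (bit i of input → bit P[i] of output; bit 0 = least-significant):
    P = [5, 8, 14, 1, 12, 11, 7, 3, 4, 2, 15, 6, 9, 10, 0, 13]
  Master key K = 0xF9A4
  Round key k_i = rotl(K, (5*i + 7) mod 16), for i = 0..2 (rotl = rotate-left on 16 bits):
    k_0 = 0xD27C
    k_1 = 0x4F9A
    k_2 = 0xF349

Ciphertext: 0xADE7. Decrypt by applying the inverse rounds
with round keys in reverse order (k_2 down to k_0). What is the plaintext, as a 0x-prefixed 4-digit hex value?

s_0 = ciphertext = 0xADE7
s_1 = InvRound(s_0, k_2) = 0x84E1
s_2 = InvRound(s_1, k_1) = 0xB1CE
s_3 = InvRound(s_2, k_0) = 0xF2AE

0xF2AE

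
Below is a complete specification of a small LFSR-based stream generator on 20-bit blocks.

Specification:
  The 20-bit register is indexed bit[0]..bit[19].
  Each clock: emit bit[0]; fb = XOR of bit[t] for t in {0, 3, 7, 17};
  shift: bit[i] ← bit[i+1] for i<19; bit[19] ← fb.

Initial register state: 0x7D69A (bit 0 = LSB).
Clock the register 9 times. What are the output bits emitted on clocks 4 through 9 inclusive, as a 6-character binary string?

110010

reg_0 = 0x7D69A
clock 1: out=0, reg = 0xBEB4D
clock 2: out=1, reg = 0xDF5A6
clock 3: out=0, reg = 0xEFAD3
clock 4: out=1, reg = 0xF7D69
clock 5: out=1, reg = 0xFBEB4
clock 6: out=0, reg = 0x7DF5A
clock 7: out=0, reg = 0x3EFAD
clock 8: out=1, reg = 0x1F7D6
clock 9: out=0, reg = 0x8FBEB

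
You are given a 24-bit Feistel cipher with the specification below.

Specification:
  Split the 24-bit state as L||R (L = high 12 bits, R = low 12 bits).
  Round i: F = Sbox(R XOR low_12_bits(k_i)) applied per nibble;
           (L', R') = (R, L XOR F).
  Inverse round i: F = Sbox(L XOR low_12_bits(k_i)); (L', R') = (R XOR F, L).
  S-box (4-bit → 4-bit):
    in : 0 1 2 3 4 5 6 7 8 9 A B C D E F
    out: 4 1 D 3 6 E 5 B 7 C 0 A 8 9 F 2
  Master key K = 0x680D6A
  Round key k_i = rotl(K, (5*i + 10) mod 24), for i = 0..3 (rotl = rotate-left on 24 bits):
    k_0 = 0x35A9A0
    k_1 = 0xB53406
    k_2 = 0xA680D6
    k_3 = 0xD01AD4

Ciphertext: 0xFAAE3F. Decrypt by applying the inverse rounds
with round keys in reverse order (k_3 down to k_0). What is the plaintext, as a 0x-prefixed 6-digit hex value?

0x1272EC

s_0 = ciphertext = 0xFAAE3F
s_1 = InvRound(s_0, k_3) = 0x080FAA
s_2 = InvRound(s_1, k_2) = 0xB4F080
s_3 = InvRound(s_2, k_1) = 0x2ECB4F
s_4 = InvRound(s_3, k_0) = 0x1272EC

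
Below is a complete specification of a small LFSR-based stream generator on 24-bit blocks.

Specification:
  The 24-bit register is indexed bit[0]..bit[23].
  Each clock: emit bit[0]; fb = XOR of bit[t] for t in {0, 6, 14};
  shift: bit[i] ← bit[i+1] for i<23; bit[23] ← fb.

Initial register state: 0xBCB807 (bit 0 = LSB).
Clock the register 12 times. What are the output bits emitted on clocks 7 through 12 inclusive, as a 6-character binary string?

000001

reg_0 = 0xBCB807
clock 1: out=1, reg = 0xDE5C03
clock 2: out=1, reg = 0x6F2E01
clock 3: out=1, reg = 0xB79700
clock 4: out=0, reg = 0x5BCB80
clock 5: out=0, reg = 0xADE5C0
clock 6: out=0, reg = 0x56F2E0
clock 7: out=0, reg = 0x2B7970
clock 8: out=0, reg = 0x15BCB8
clock 9: out=0, reg = 0x0ADE5C
clock 10: out=0, reg = 0x056F2E
clock 11: out=0, reg = 0x82B797
clock 12: out=1, reg = 0xC15BCB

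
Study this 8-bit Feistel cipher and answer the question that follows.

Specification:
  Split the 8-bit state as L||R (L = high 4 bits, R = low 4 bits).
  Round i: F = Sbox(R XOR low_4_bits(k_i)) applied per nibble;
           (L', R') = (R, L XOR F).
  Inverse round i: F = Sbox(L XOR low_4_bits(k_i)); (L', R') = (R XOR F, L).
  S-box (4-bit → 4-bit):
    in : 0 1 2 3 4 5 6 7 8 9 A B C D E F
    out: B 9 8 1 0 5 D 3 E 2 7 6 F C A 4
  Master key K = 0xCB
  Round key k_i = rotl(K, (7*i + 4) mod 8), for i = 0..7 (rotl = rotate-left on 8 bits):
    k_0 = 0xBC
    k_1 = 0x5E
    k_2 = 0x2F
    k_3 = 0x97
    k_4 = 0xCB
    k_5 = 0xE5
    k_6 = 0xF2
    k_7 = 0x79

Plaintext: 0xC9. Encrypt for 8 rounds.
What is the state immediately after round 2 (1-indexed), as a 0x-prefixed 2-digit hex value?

0x9A

s_0 = plaintext = 0xC9
s_1 = Round(s_0, k_0) = 0x99
s_2 = Round(s_1, k_1) = 0x9A
s_3 = Round(s_2, k_2) = 0xAC
s_4 = Round(s_3, k_3) = 0xCC
s_5 = Round(s_4, k_4) = 0xCF
s_6 = Round(s_5, k_5) = 0xFB
s_7 = Round(s_6, k_6) = 0xBD
s_8 = Round(s_7, k_7) = 0xDB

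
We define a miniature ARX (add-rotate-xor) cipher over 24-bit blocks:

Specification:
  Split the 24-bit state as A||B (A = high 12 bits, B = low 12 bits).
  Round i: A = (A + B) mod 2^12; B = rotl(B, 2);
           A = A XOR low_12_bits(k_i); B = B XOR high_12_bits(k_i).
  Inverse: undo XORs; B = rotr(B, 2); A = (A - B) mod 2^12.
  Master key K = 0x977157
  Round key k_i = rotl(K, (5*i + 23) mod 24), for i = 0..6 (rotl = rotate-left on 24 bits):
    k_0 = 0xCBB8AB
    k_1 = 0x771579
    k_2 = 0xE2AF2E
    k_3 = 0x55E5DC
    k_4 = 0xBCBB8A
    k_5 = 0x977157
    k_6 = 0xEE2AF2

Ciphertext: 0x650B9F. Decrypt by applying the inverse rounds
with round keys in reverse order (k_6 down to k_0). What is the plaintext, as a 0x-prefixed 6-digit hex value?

0xF4A202

s_0 = ciphertext = 0x650B9F
s_1 = InvRound(s_0, k_6) = 0x74355F
s_2 = InvRound(s_1, k_5) = 0x30A30A
s_3 = InvRound(s_2, k_4) = 0x250630
s_4 = InvRound(s_3, k_3) = 0xEB18DB
s_5 = InvRound(s_4, k_2) = 0xBE35BC
s_6 = InvRound(s_5, k_1) = 0x9E74B3
s_7 = InvRound(s_6, k_0) = 0xF4A202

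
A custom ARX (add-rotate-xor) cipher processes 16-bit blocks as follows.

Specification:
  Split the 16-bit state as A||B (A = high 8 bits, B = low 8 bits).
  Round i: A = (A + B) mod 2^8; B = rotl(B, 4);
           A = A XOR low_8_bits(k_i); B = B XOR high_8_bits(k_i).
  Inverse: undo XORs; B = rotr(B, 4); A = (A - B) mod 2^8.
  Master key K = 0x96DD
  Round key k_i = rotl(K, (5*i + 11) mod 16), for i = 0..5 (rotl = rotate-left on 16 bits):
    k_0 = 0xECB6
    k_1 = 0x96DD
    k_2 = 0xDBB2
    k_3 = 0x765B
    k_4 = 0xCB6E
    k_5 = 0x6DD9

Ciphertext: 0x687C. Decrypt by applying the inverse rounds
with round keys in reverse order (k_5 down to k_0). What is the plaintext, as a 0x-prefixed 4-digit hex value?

0x953E

s_0 = ciphertext = 0x687C
s_1 = InvRound(s_0, k_5) = 0xA011
s_2 = InvRound(s_1, k_4) = 0x21AD
s_3 = InvRound(s_2, k_3) = 0xBDBD
s_4 = InvRound(s_3, k_2) = 0xA966
s_5 = InvRound(s_4, k_1) = 0x650F
s_6 = InvRound(s_5, k_0) = 0x953E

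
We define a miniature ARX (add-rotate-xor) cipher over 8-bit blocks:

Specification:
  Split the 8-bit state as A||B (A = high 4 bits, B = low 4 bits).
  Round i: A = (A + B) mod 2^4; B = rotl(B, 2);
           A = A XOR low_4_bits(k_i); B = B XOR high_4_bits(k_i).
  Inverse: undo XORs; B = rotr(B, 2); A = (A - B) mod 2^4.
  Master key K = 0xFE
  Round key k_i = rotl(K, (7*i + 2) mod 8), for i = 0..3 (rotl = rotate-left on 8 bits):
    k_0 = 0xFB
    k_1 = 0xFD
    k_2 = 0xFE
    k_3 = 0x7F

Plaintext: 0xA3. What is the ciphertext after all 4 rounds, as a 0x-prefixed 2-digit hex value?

0x3B

s_0 = plaintext = 0xA3
s_1 = Round(s_0, k_0) = 0x63
s_2 = Round(s_1, k_1) = 0x43
s_3 = Round(s_2, k_2) = 0x93
s_4 = Round(s_3, k_3) = 0x3B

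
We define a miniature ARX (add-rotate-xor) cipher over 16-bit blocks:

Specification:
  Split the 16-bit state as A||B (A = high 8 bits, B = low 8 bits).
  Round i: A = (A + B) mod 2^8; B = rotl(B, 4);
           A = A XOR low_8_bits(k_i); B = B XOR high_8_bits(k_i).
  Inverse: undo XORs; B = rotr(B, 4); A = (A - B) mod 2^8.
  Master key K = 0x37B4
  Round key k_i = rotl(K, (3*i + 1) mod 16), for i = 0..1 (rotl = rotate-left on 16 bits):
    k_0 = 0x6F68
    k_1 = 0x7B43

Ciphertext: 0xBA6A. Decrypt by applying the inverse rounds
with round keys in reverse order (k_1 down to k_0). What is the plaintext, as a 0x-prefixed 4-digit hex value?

s_0 = ciphertext = 0xBA6A
s_1 = InvRound(s_0, k_1) = 0xE811
s_2 = InvRound(s_1, k_0) = 0x99E7

0x99E7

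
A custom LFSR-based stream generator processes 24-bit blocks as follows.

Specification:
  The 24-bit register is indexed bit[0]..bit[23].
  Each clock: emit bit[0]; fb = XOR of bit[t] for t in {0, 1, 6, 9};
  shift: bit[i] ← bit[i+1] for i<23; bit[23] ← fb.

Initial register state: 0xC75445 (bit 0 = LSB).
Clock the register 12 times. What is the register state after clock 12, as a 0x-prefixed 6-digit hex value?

0x09CC75

reg_0 = 0xC75445
clock 1: out=1, reg = 0x63AA22
clock 2: out=0, reg = 0x31D511
clock 3: out=1, reg = 0x98EA88
clock 4: out=0, reg = 0xCC7544
clock 5: out=0, reg = 0xE63AA2
clock 6: out=0, reg = 0x731D51
clock 7: out=1, reg = 0x398EA8
clock 8: out=0, reg = 0x9CC754
clock 9: out=0, reg = 0x4E63AA
clock 10: out=0, reg = 0x2731D5
clock 11: out=1, reg = 0x1398EA
clock 12: out=0, reg = 0x09CC75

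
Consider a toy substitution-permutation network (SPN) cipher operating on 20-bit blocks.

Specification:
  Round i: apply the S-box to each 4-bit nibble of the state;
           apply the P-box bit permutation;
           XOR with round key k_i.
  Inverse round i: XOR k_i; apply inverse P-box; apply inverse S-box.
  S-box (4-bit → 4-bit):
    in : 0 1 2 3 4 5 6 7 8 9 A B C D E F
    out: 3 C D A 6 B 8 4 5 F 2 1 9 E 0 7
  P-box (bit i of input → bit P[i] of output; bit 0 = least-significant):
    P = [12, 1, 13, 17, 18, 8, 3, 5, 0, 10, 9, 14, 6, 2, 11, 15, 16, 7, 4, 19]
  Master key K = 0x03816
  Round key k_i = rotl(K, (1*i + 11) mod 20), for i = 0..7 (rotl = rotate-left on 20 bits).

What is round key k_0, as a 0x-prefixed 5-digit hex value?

K = 0x03816
k_0 = rotl(K, (1*0+11) mod 20) = rotl(K, 11) = 0x0B01C

0x0B01C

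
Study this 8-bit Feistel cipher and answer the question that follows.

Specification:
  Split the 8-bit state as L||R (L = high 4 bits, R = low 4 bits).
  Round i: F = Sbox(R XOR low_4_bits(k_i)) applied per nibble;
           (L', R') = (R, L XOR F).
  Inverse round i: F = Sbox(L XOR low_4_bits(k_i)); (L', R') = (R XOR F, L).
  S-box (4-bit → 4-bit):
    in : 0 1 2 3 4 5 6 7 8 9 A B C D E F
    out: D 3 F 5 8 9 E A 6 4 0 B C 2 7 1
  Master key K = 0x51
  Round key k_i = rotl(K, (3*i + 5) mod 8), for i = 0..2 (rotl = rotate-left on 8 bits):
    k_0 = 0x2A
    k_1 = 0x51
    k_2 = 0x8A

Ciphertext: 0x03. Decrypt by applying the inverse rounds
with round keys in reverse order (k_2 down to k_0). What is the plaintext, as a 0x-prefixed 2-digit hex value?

0xAF

s_0 = ciphertext = 0x03
s_1 = InvRound(s_0, k_2) = 0x30
s_2 = InvRound(s_1, k_1) = 0xF3
s_3 = InvRound(s_2, k_0) = 0xAF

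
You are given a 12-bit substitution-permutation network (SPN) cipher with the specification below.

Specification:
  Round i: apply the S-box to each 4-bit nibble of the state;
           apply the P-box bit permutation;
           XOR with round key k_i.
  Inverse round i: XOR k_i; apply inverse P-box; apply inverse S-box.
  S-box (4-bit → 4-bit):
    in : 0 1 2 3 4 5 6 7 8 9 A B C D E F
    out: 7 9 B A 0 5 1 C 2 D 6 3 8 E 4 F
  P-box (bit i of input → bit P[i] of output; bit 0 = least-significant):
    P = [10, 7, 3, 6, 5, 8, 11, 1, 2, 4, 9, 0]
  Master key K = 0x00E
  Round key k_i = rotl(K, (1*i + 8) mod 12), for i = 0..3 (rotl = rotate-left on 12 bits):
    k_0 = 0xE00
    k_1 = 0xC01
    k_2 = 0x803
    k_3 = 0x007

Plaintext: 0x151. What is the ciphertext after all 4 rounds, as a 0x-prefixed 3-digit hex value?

0xE62

s_0 = plaintext = 0x151
s_1 = Round(s_0, k_0) = 0x265
s_2 = Round(s_1, k_1) = 0x83C
s_3 = Round(s_2, k_2) = 0x951
s_4 = Round(s_3, k_3) = 0xE62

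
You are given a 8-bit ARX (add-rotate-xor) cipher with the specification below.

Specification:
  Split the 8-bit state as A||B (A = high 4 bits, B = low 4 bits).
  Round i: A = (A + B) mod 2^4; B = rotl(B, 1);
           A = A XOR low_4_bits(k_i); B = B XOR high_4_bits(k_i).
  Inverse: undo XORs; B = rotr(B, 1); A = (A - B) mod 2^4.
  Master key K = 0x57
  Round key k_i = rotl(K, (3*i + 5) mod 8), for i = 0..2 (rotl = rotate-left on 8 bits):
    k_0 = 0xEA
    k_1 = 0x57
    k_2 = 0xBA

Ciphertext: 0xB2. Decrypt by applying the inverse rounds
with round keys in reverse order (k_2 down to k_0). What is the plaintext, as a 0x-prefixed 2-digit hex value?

s_0 = ciphertext = 0xB2
s_1 = InvRound(s_0, k_2) = 0x5C
s_2 = InvRound(s_1, k_1) = 0x6C
s_3 = InvRound(s_2, k_0) = 0xB1

0xB1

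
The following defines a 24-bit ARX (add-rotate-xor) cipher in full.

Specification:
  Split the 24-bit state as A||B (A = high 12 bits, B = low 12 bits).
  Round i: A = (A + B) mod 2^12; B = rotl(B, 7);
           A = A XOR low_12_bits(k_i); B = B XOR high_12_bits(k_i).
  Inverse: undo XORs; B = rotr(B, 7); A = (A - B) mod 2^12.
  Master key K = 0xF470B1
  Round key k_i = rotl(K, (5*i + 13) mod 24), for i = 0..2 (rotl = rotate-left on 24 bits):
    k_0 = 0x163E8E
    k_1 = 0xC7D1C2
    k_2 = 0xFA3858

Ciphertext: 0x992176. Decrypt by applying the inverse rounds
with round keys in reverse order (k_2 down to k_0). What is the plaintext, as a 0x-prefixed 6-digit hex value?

s_0 = ciphertext = 0x992176
s_1 = InvRound(s_0, k_2) = 0x70DABD
s_2 = InvRound(s_1, k_1) = 0xEC280D
s_3 = InvRound(s_2, k_0) = 0x27ADD2

0x27ADD2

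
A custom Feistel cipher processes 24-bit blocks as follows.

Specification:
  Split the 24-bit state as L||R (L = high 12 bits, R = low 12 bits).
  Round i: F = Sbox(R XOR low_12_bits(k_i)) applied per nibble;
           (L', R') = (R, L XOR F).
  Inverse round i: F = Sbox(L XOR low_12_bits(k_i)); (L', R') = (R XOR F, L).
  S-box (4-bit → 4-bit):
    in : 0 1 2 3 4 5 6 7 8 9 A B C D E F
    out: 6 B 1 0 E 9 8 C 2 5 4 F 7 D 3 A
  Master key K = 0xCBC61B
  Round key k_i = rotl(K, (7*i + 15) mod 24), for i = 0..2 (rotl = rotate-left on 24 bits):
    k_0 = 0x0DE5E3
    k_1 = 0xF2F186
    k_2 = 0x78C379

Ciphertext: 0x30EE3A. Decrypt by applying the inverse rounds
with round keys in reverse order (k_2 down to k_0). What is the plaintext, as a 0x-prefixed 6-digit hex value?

0x8E96C8

s_0 = ciphertext = 0x30EE3A
s_1 = InvRound(s_0, k_2) = 0x8F630E
s_2 = InvRound(s_1, k_1) = 0x6C88F6
s_3 = InvRound(s_2, k_0) = 0x8E96C8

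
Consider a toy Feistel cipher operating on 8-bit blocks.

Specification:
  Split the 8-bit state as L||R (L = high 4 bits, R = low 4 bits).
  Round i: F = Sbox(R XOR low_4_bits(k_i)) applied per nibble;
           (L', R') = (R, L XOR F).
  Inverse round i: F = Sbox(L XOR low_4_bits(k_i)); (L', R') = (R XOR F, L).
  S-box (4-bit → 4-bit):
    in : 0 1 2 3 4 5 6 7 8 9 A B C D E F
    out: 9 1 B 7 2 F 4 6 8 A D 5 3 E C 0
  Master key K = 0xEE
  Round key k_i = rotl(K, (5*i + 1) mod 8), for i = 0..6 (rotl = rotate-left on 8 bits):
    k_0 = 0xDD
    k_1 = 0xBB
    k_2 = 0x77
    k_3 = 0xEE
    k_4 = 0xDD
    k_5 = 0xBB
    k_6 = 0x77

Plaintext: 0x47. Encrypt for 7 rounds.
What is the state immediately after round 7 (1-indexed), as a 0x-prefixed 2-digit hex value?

s_0 = plaintext = 0x47
s_1 = Round(s_0, k_0) = 0x79
s_2 = Round(s_1, k_1) = 0x9C
s_3 = Round(s_2, k_2) = 0xCC
s_4 = Round(s_3, k_3) = 0xC7
s_5 = Round(s_4, k_4) = 0x71
s_6 = Round(s_5, k_5) = 0x1A
s_7 = Round(s_6, k_6) = 0xAF

0xAF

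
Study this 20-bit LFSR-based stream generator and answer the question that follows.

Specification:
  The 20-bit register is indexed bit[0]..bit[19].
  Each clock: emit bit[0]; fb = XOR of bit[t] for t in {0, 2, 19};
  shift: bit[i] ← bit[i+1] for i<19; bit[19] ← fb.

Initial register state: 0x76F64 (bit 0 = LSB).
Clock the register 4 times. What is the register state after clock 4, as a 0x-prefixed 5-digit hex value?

reg_0 = 0x76F64
clock 1: out=0, reg = 0xBB7B2
clock 2: out=0, reg = 0xDDBD9
clock 3: out=1, reg = 0x6EDEC
clock 4: out=0, reg = 0xB76F6

0xB76F6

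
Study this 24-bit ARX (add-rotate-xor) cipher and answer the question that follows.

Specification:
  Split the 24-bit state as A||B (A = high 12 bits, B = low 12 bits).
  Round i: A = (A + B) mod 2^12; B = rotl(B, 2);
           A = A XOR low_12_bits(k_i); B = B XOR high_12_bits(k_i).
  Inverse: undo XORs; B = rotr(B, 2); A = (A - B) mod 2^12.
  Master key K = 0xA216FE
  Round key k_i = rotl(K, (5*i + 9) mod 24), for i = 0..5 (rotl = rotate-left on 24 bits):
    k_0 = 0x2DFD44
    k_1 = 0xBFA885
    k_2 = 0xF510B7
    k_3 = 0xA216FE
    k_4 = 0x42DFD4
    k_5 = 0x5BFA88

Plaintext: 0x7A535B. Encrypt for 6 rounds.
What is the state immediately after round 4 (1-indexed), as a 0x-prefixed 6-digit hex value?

0xB6A433

s_0 = plaintext = 0x7A535B
s_1 = Round(s_0, k_0) = 0x644FB3
s_2 = Round(s_1, k_1) = 0xD72535
s_3 = Round(s_2, k_2) = 0x210B84
s_4 = Round(s_3, k_3) = 0xB6A433
s_5 = Round(s_4, k_4) = 0x0494E0
s_6 = Round(s_5, k_5) = 0xFA163E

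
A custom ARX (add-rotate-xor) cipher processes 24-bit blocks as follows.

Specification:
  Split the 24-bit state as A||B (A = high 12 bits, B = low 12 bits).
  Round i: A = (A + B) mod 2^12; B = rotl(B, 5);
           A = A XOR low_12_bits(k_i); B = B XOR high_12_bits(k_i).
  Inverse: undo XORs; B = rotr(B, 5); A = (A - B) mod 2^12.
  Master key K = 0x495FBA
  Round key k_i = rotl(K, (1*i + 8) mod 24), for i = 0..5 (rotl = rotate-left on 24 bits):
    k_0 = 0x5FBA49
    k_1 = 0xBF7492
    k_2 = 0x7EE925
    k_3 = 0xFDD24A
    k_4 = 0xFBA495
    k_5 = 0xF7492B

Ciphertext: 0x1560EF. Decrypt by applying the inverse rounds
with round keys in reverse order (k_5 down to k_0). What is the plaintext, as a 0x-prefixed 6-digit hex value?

s_0 = ciphertext = 0x1560EF
s_1 = InvRound(s_0, k_5) = 0xA81DFC
s_2 = InvRound(s_1, k_4) = 0xB02312
s_3 = InvRound(s_2, k_3) = 0x1627E6
s_4 = InvRound(s_3, k_2) = 0x447400
s_5 = InvRound(s_4, k_1) = 0x4D6BFF
s_6 = InvRound(s_5, k_0) = 0xC2F270

0xC2F270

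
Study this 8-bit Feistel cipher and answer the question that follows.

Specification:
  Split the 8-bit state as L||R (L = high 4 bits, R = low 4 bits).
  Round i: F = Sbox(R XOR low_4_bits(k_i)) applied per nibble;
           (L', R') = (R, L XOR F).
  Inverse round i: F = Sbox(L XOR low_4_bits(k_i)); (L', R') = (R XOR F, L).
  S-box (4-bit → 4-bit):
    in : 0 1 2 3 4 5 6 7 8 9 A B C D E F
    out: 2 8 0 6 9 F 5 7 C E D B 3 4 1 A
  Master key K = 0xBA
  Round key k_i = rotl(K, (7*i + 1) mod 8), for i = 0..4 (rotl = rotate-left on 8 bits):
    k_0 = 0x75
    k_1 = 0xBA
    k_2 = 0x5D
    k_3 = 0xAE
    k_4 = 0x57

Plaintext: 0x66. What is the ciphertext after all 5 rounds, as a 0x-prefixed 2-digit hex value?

0x02

s_0 = plaintext = 0x66
s_1 = Round(s_0, k_0) = 0x60
s_2 = Round(s_1, k_1) = 0x0B
s_3 = Round(s_2, k_2) = 0xB5
s_4 = Round(s_3, k_3) = 0x50
s_5 = Round(s_4, k_4) = 0x02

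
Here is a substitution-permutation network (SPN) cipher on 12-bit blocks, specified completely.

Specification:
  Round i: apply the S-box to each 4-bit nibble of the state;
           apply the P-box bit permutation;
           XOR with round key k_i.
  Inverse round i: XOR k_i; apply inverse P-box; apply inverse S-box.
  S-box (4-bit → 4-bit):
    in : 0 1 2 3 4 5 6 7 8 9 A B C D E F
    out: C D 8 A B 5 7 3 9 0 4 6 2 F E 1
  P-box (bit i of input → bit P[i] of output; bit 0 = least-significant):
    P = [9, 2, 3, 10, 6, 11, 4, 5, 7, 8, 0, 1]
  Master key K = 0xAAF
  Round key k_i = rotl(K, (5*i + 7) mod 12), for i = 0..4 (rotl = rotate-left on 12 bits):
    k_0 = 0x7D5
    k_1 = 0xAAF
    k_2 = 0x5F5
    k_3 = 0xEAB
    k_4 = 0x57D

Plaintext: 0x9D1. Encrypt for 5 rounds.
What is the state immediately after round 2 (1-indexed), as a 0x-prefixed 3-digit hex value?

s_0 = plaintext = 0x9D1
s_1 = Round(s_0, k_0) = 0x9AD
s_2 = Round(s_1, k_1) = 0xCB3
s_3 = Round(s_2, k_2) = 0x8E1
s_4 = Round(s_3, k_3) = 0x011
s_5 = Round(s_4, k_4) = 0x306

0xCB3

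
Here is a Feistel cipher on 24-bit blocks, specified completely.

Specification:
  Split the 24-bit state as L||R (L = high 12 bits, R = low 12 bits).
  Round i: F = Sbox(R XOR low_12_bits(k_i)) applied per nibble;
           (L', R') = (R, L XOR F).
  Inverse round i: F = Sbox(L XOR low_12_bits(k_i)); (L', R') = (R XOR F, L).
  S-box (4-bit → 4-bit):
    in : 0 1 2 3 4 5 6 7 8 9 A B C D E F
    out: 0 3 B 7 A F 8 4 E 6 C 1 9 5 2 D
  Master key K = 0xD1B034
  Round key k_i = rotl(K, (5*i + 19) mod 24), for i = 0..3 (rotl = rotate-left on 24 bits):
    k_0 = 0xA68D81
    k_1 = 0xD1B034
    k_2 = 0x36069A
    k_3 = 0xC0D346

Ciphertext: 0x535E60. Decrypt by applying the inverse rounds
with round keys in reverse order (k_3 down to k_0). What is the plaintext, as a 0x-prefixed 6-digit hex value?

0xF4991D

s_0 = ciphertext = 0x535E60
s_1 = InvRound(s_0, k_3) = 0x627535
s_2 = InvRound(s_1, k_2) = 0x520627
s_3 = InvRound(s_2, k_1) = 0x91D520
s_4 = InvRound(s_3, k_0) = 0xF4991D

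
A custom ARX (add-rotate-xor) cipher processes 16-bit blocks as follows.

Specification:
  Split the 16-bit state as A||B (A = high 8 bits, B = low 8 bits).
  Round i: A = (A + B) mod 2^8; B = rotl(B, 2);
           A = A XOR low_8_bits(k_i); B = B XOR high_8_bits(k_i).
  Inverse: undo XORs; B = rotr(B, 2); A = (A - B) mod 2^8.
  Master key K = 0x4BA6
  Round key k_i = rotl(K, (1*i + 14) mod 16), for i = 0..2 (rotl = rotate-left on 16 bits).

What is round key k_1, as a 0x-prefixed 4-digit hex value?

0x25D3

K = 0x4BA6
k_0 = rotl(K, (1*0+14) mod 16) = rotl(K, 14) = 0x92E9
k_1 = rotl(K, (1*1+14) mod 16) = rotl(K, 15) = 0x25D3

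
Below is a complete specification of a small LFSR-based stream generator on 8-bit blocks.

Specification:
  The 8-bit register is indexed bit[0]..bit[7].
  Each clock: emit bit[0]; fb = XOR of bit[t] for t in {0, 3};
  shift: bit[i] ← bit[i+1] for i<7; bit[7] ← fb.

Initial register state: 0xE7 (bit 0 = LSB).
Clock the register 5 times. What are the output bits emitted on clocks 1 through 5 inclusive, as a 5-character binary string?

11100

reg_0 = 0xE7
clock 1: out=1, reg = 0xF3
clock 2: out=1, reg = 0xF9
clock 3: out=1, reg = 0x7C
clock 4: out=0, reg = 0xBE
clock 5: out=0, reg = 0xDF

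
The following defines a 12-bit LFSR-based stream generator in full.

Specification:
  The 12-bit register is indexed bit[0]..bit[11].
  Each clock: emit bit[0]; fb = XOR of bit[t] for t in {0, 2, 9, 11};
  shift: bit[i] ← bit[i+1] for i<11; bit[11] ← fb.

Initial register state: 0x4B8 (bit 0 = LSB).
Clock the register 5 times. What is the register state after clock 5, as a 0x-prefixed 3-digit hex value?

reg_0 = 0x4B8
clock 1: out=0, reg = 0x25C
clock 2: out=0, reg = 0x12E
clock 3: out=0, reg = 0x897
clock 4: out=1, reg = 0xC4B
clock 5: out=1, reg = 0x625

0x625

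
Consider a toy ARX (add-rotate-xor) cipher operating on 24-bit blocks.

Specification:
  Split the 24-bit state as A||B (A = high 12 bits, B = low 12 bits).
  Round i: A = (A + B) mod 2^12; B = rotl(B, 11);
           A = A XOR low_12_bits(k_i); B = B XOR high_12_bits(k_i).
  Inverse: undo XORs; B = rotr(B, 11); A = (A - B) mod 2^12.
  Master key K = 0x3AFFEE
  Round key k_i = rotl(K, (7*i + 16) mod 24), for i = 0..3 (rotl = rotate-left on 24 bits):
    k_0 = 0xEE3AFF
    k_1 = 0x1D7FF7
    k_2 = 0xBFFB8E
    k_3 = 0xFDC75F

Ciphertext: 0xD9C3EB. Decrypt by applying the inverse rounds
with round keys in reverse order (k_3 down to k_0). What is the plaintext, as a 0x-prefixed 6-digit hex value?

s_0 = ciphertext = 0xD9C3EB
s_1 = InvRound(s_0, k_3) = 0x25486F
s_2 = InvRound(s_1, k_2) = 0x2BA720
s_3 = InvRound(s_2, k_1) = 0xF5FDEE
s_4 = InvRound(s_3, k_0) = 0xF8661A

0xF8661A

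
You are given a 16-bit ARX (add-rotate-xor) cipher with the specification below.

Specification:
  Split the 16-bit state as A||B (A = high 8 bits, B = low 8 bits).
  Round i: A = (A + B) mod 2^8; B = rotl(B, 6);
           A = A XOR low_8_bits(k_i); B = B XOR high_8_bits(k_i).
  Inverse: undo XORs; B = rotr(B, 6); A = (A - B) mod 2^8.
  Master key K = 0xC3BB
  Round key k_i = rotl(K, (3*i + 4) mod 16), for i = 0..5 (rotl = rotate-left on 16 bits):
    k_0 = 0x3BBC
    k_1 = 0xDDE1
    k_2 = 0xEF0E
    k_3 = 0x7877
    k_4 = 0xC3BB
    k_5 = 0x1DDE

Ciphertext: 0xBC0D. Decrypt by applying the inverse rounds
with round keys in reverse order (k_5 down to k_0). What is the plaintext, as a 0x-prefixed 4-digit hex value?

s_0 = ciphertext = 0xBC0D
s_1 = InvRound(s_0, k_5) = 0x2240
s_2 = InvRound(s_1, k_4) = 0x8B0E
s_3 = InvRound(s_2, k_3) = 0x23D9
s_4 = InvRound(s_3, k_2) = 0x55D8
s_5 = InvRound(s_4, k_1) = 0xA014
s_6 = InvRound(s_5, k_0) = 0x60BC

0x60BC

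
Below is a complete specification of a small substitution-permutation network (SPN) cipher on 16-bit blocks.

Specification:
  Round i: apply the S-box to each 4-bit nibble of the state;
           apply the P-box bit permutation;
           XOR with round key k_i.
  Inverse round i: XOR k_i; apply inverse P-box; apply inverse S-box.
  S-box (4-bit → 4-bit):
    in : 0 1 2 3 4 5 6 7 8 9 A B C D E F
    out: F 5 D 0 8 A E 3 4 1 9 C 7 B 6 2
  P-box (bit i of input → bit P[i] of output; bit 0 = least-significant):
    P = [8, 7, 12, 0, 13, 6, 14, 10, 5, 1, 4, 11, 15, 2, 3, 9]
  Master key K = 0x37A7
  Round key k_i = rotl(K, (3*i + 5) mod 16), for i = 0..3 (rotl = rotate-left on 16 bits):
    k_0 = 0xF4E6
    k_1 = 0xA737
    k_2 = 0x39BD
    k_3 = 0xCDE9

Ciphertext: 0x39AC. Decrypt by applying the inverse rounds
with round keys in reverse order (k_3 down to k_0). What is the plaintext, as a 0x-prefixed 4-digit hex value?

0x1F6C

s_0 = ciphertext = 0x39AC
s_1 = InvRound(s_0, k_3) = 0x730B
s_2 = InvRound(s_1, k_2) = 0x508F
s_3 = InvRound(s_2, k_1) = 0x212C
s_4 = InvRound(s_3, k_0) = 0x1F6C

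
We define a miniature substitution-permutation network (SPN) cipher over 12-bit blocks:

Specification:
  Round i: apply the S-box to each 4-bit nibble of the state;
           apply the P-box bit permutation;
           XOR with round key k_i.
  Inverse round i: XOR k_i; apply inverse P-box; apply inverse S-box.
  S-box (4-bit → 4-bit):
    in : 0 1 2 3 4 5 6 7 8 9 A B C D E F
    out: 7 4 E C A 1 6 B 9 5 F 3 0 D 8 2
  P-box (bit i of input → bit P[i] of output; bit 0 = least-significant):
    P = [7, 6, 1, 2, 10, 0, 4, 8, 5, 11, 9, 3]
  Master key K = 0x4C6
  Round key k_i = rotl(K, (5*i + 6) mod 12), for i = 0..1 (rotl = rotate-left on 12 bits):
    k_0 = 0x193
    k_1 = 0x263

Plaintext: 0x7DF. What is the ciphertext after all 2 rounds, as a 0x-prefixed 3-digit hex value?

s_0 = plaintext = 0x7DF
s_1 = Round(s_0, k_0) = 0xCEB
s_2 = Round(s_1, k_1) = 0x3A3

0x3A3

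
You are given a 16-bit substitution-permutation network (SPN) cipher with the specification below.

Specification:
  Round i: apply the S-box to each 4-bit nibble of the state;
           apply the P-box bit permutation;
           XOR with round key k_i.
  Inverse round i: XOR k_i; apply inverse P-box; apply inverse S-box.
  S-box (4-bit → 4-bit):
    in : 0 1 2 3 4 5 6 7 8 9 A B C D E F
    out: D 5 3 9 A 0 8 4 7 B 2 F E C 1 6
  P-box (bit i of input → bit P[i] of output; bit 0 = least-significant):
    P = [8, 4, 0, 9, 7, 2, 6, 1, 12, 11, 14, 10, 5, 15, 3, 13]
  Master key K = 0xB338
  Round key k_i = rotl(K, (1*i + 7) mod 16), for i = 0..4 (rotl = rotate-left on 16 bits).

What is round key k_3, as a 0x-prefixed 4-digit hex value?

K = 0xB338
k_0 = rotl(K, (1*0+7) mod 16) = rotl(K, 7) = 0x9C59
k_1 = rotl(K, (1*1+7) mod 16) = rotl(K, 8) = 0x38B3
k_2 = rotl(K, (1*2+7) mod 16) = rotl(K, 9) = 0x7166
k_3 = rotl(K, (1*3+7) mod 16) = rotl(K, 10) = 0xE2CC

0xE2CC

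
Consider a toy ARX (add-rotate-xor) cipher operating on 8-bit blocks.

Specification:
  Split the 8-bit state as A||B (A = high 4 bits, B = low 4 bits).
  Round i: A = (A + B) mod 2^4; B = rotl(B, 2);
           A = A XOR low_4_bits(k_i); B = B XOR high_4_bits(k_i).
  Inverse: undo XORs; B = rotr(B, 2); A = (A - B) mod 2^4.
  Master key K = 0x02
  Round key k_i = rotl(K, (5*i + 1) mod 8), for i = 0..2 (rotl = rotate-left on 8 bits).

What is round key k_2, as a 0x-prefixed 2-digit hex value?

0x10

K = 0x02
k_0 = rotl(K, (5*0+1) mod 8) = rotl(K, 1) = 0x04
k_1 = rotl(K, (5*1+1) mod 8) = rotl(K, 6) = 0x80
k_2 = rotl(K, (5*2+1) mod 8) = rotl(K, 3) = 0x10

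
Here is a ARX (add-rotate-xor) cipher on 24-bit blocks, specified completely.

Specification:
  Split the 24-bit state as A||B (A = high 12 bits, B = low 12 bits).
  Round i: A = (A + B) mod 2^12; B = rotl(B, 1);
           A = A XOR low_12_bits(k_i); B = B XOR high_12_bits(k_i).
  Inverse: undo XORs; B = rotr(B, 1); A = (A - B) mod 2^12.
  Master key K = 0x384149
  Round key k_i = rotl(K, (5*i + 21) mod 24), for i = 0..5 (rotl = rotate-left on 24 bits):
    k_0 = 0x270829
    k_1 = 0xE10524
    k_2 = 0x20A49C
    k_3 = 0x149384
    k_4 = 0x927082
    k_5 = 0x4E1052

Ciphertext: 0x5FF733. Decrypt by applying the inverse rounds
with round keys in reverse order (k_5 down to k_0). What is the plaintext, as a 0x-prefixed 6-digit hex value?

s_0 = ciphertext = 0x5FF733
s_1 = InvRound(s_0, k_5) = 0x3C41E9
s_2 = InvRound(s_1, k_4) = 0xEDF467
s_3 = InvRound(s_2, k_3) = 0xAC4297
s_4 = InvRound(s_3, k_2) = 0x60A84E
s_5 = InvRound(s_4, k_1) = 0xFFF32F
s_6 = InvRound(s_5, k_0) = 0xF278AF

0xF278AF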